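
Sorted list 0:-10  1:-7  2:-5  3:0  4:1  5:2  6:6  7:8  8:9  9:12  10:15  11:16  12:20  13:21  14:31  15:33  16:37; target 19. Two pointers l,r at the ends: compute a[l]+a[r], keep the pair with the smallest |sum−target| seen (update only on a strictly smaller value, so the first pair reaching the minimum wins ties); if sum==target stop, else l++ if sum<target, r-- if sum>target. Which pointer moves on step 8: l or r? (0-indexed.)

r

[0,16] -10+37=27 d=8 * → r--
[0,15] -10+33=23 d=4 * → r--
[0,14] -10+31=21 d=2 * → r--
[0,13] -10+21=11 d=8 → l++
[1,13] -7+21=14 d=5 → l++
[2,13] -5+21=16 d=3 → l++
[3,13] 0+21=21 d=2 → r--
[3,12] 0+20=20 d=1 * → r--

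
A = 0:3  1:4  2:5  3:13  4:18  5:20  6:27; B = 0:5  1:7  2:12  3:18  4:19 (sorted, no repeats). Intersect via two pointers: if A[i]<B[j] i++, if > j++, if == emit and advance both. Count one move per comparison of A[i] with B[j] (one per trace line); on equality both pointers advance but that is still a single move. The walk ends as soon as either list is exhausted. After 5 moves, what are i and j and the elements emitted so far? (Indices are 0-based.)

[i=0,j=0] 3<5 → i++
[i=1,j=0] 4<5 → i++
[i=2,j=0] 5==5 emit → i++,j++
[i=3,j=1] 13>7 → j++
[i=3,j=2] 13>12 → j++

i=3, j=3, emitted=[5]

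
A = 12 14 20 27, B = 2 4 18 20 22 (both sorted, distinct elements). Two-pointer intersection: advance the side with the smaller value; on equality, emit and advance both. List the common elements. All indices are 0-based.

intersection = [20]

i=0 j=0: 12>2, j++
i=0 j=1: 12>4, j++
i=0 j=2: 12<18, i++
i=1 j=2: 14<18, i++
i=2 j=2: 20>18, j++
i=2 j=3: 20==20 emit, i++,j++
i=3 j=4: 27>22, j++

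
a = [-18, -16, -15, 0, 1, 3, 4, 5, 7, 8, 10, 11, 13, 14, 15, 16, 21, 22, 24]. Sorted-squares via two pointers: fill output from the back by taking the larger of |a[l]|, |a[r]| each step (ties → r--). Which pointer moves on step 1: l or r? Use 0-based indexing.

r

[0,18] |-18|<=|24| out[18]=576 → r--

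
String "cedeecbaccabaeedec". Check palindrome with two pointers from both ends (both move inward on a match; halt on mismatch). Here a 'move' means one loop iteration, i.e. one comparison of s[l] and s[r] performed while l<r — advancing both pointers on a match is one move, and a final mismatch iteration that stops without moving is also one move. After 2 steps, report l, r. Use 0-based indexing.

[0,17] 'c'=='c' → l++,r--
[1,16] 'e'=='e' → l++,r--

l=2, r=15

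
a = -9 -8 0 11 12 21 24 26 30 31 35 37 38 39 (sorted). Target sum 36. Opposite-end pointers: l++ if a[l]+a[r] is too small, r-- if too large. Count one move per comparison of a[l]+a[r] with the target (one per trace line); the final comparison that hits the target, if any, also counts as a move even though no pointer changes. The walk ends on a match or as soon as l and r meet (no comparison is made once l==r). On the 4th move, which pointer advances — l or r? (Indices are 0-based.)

r

l=0 r=13: -9+39=30 <36, l++
l=1 r=13: -8+39=31 <36, l++
l=2 r=13: 0+39=39 >36, r--
l=2 r=12: 0+38=38 >36, r--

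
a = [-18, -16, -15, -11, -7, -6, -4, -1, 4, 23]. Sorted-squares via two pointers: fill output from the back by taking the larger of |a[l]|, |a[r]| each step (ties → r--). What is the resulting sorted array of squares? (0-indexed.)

[0,9] |-18|<=|23| out[9]=529 → r--
[0,8] |-18|>|4| out[8]=324 → l++
[1,8] |-16|>|4| out[7]=256 → l++
[2,8] |-15|>|4| out[6]=225 → l++
[3,8] |-11|>|4| out[5]=121 → l++
[4,8] |-7|>|4| out[4]=49 → l++
[5,8] |-6|>|4| out[3]=36 → l++
[6,8] |-4|<=|4| out[2]=16 → r--
[6,7] |-4|>|-1| out[1]=16 → l++
[7,7] |-1|<=|-1| out[0]=1 → r--

[1, 16, 16, 36, 49, 121, 225, 256, 324, 529]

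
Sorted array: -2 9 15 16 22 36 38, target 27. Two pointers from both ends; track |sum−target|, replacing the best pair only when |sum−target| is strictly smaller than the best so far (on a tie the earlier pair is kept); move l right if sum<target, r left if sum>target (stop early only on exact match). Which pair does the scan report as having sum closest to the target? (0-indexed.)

pair (9, 16) with sum 25 (|Δ|=2)

l=0 r=6: -2+38=36 d=9 *, r--
l=0 r=5: -2+36=34 d=7 *, r--
l=0 r=4: -2+22=20 d=7, l++
l=1 r=4: 9+22=31 d=4 *, r--
l=1 r=3: 9+16=25 d=2 *, l++
l=2 r=3: 15+16=31 d=4, r--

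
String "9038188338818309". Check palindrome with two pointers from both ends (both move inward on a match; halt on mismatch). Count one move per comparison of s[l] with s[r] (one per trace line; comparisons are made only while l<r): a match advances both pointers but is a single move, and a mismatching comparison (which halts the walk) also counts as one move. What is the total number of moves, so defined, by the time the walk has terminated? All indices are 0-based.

8 moves

l=0 r=15: '9'=='9', l++,r--
l=1 r=14: '0'=='0', l++,r--
l=2 r=13: '3'=='3', l++,r--
l=3 r=12: '8'=='8', l++,r--
l=4 r=11: '1'=='1', l++,r--
l=5 r=10: '8'=='8', l++,r--
l=6 r=9: '8'=='8', l++,r--
l=7 r=8: '3'=='3', l++,r--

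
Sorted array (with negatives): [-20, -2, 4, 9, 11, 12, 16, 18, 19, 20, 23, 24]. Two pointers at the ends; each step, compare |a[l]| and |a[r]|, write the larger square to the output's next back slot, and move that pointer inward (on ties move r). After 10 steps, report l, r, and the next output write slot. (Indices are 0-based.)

l=1, r=2, next write slot=1

[0,11] |-20|<=|24| out[11]=576 → r--
[0,10] |-20|<=|23| out[10]=529 → r--
[0,9] |-20|<=|20| out[9]=400 → r--
[0,8] |-20|>|19| out[8]=400 → l++
[1,8] |-2|<=|19| out[7]=361 → r--
[1,7] |-2|<=|18| out[6]=324 → r--
[1,6] |-2|<=|16| out[5]=256 → r--
[1,5] |-2|<=|12| out[4]=144 → r--
[1,4] |-2|<=|11| out[3]=121 → r--
[1,3] |-2|<=|9| out[2]=81 → r--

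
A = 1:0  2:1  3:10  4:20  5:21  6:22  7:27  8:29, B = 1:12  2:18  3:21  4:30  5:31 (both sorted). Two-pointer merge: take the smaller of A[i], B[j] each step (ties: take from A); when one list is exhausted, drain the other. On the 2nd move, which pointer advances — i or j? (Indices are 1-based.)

i

[i=1,j=1] A[i]=0<=B[j]=12 take 0 → i++
[i=2,j=1] A[i]=1<=B[j]=12 take 1 → i++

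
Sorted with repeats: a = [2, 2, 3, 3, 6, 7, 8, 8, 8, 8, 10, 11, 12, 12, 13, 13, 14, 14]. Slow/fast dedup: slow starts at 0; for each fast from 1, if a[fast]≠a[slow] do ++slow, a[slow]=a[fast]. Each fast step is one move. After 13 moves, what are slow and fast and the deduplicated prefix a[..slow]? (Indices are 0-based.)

(s=0,f=1) a[fast]=2=a[slow] dup → fast++
(s=0,f=2) a[fast]=3≠a[slow]=2 write a[1]=3 → slow++,fast++
(s=1,f=3) a[fast]=3=a[slow] dup → fast++
(s=1,f=4) a[fast]=6≠a[slow]=3 write a[2]=6 → slow++,fast++
(s=2,f=5) a[fast]=7≠a[slow]=6 write a[3]=7 → slow++,fast++
(s=3,f=6) a[fast]=8≠a[slow]=7 write a[4]=8 → slow++,fast++
(s=4,f=7) a[fast]=8=a[slow] dup → fast++
(s=4,f=8) a[fast]=8=a[slow] dup → fast++
(s=4,f=9) a[fast]=8=a[slow] dup → fast++
(s=4,f=10) a[fast]=10≠a[slow]=8 write a[5]=10 → slow++,fast++
(s=5,f=11) a[fast]=11≠a[slow]=10 write a[6]=11 → slow++,fast++
(s=6,f=12) a[fast]=12≠a[slow]=11 write a[7]=12 → slow++,fast++
(s=7,f=13) a[fast]=12=a[slow] dup → fast++

slow=7, fast=14, prefix=[2, 3, 6, 7, 8, 10, 11, 12]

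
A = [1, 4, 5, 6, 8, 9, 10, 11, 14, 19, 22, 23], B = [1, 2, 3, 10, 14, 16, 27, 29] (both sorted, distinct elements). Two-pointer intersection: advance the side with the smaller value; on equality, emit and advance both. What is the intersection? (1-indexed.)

i=1 j=1: 1==1 emit, i++,j++
i=2 j=2: 4>2, j++
i=2 j=3: 4>3, j++
i=2 j=4: 4<10, i++
i=3 j=4: 5<10, i++
i=4 j=4: 6<10, i++
i=5 j=4: 8<10, i++
i=6 j=4: 9<10, i++
i=7 j=4: 10==10 emit, i++,j++
i=8 j=5: 11<14, i++
i=9 j=5: 14==14 emit, i++,j++
i=10 j=6: 19>16, j++
i=10 j=7: 19<27, i++
i=11 j=7: 22<27, i++
i=12 j=7: 23<27, i++

intersection = [1, 10, 14]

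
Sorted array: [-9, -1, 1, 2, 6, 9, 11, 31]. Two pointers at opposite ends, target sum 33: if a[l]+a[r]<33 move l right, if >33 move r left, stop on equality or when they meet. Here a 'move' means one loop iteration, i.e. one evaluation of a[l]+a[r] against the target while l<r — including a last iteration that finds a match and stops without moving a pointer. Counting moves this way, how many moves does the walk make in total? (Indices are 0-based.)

4 moves

l=0 r=7: -9+31=22 <33, l++
l=1 r=7: -1+31=30 <33, l++
l=2 r=7: 1+31=32 <33, l++
l=3 r=7: 2+31=33, found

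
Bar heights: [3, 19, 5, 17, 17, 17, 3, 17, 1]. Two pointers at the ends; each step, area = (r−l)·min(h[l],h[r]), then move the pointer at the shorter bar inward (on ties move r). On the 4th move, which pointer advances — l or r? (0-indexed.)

r

[0,8] min(3,1)*8=8 best=8 * → r--
[0,7] min(3,17)*7=21 best=21 * → l++
[1,7] min(19,17)*6=102 best=102 * → r--
[1,6] min(19,3)*5=15 best=102 → r--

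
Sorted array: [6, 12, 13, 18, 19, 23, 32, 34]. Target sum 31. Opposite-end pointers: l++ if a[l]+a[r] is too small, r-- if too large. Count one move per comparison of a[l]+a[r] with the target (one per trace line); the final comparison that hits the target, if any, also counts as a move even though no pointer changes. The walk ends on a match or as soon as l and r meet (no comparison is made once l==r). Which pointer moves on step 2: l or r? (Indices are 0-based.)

r

[0,7] 6+34=40 >31 → r--
[0,6] 6+32=38 >31 → r--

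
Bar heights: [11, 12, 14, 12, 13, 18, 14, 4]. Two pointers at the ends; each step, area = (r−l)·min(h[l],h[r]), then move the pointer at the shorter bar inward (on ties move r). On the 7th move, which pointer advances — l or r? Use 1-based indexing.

[1,8] min(11,4)*7=28 best=28 * → r--
[1,7] min(11,14)*6=66 best=66 * → l++
[2,7] min(12,14)*5=60 best=66 → l++
[3,7] min(14,14)*4=56 best=66 → r--
[3,6] min(14,18)*3=42 best=66 → l++
[4,6] min(12,18)*2=24 best=66 → l++
[5,6] min(13,18)*1=13 best=66 → l++

l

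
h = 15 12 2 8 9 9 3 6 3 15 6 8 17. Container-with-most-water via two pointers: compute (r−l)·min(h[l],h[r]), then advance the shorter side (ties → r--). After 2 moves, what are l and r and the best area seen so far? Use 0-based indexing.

l=2, r=12, best area=180

[0,12] min(15,17)*12=180 best=180 * → l++
[1,12] min(12,17)*11=132 best=180 → l++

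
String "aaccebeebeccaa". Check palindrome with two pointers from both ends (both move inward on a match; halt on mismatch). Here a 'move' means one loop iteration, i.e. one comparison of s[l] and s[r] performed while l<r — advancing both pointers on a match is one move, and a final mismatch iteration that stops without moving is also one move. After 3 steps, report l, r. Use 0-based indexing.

[0,13] 'a'=='a' → l++,r--
[1,12] 'a'=='a' → l++,r--
[2,11] 'c'=='c' → l++,r--

l=3, r=10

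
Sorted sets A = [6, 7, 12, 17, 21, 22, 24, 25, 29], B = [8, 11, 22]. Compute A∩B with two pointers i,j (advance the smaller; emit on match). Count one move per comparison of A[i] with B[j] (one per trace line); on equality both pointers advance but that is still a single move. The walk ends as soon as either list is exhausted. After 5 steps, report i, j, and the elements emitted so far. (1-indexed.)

[i=1,j=1] 6<8 → i++
[i=2,j=1] 7<8 → i++
[i=3,j=1] 12>8 → j++
[i=3,j=2] 12>11 → j++
[i=3,j=3] 12<22 → i++

i=4, j=3, emitted=[]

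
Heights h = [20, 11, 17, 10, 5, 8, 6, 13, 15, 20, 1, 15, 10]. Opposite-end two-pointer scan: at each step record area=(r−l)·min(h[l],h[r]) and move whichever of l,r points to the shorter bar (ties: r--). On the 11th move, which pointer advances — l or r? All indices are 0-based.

[0,12] min(20,10)*12=120 best=120 * → r--
[0,11] min(20,15)*11=165 best=165 * → r--
[0,10] min(20,1)*10=10 best=165 → r--
[0,9] min(20,20)*9=180 best=180 * → r--
[0,8] min(20,15)*8=120 best=180 → r--
[0,7] min(20,13)*7=91 best=180 → r--
[0,6] min(20,6)*6=36 best=180 → r--
[0,5] min(20,8)*5=40 best=180 → r--
[0,4] min(20,5)*4=20 best=180 → r--
[0,3] min(20,10)*3=30 best=180 → r--
[0,2] min(20,17)*2=34 best=180 → r--

r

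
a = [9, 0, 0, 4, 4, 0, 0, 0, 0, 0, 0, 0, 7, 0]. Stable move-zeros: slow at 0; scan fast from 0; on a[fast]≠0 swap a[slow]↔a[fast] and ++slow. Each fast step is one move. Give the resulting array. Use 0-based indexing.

[9, 4, 4, 7, 0, 0, 0, 0, 0, 0, 0, 0, 0, 0]

(s=0,f=0) a[fast]=9≠0 swap→a[0]=9 → slow++,fast++
(s=1,f=1) a[fast]=0 → fast++
(s=1,f=2) a[fast]=0 → fast++
(s=1,f=3) a[fast]=4≠0 swap→a[1]=4 → slow++,fast++
(s=2,f=4) a[fast]=4≠0 swap→a[2]=4 → slow++,fast++
(s=3,f=5) a[fast]=0 → fast++
(s=3,f=6) a[fast]=0 → fast++
(s=3,f=7) a[fast]=0 → fast++
(s=3,f=8) a[fast]=0 → fast++
(s=3,f=9) a[fast]=0 → fast++
(s=3,f=10) a[fast]=0 → fast++
(s=3,f=11) a[fast]=0 → fast++
(s=3,f=12) a[fast]=7≠0 swap→a[3]=7 → slow++,fast++
(s=4,f=13) a[fast]=0 → fast++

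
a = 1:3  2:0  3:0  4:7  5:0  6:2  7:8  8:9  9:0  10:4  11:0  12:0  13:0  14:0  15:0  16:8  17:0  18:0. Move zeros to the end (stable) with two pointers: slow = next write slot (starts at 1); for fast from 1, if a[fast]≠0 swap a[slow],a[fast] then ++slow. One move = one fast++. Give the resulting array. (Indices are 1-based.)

(s=1,f=1) a[fast]=3≠0 swap→a[1]=3 → slow++,fast++
(s=2,f=2) a[fast]=0 → fast++
(s=2,f=3) a[fast]=0 → fast++
(s=2,f=4) a[fast]=7≠0 swap→a[2]=7 → slow++,fast++
(s=3,f=5) a[fast]=0 → fast++
(s=3,f=6) a[fast]=2≠0 swap→a[3]=2 → slow++,fast++
(s=4,f=7) a[fast]=8≠0 swap→a[4]=8 → slow++,fast++
(s=5,f=8) a[fast]=9≠0 swap→a[5]=9 → slow++,fast++
(s=6,f=9) a[fast]=0 → fast++
(s=6,f=10) a[fast]=4≠0 swap→a[6]=4 → slow++,fast++
(s=7,f=11) a[fast]=0 → fast++
(s=7,f=12) a[fast]=0 → fast++
(s=7,f=13) a[fast]=0 → fast++
(s=7,f=14) a[fast]=0 → fast++
(s=7,f=15) a[fast]=0 → fast++
(s=7,f=16) a[fast]=8≠0 swap→a[7]=8 → slow++,fast++
(s=8,f=17) a[fast]=0 → fast++
(s=8,f=18) a[fast]=0 → fast++

[3, 7, 2, 8, 9, 4, 8, 0, 0, 0, 0, 0, 0, 0, 0, 0, 0, 0]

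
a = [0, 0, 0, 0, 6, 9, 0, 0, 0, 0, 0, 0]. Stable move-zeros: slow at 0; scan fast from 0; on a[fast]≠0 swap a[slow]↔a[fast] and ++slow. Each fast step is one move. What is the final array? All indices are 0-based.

[6, 9, 0, 0, 0, 0, 0, 0, 0, 0, 0, 0]

slow=0 fast=0: a[fast]=0, fast++
slow=0 fast=1: a[fast]=0, fast++
slow=0 fast=2: a[fast]=0, fast++
slow=0 fast=3: a[fast]=0, fast++
slow=0 fast=4: a[fast]=6≠0 swap→a[0]=6, slow++,fast++
slow=1 fast=5: a[fast]=9≠0 swap→a[1]=9, slow++,fast++
slow=2 fast=6: a[fast]=0, fast++
slow=2 fast=7: a[fast]=0, fast++
slow=2 fast=8: a[fast]=0, fast++
slow=2 fast=9: a[fast]=0, fast++
slow=2 fast=10: a[fast]=0, fast++
slow=2 fast=11: a[fast]=0, fast++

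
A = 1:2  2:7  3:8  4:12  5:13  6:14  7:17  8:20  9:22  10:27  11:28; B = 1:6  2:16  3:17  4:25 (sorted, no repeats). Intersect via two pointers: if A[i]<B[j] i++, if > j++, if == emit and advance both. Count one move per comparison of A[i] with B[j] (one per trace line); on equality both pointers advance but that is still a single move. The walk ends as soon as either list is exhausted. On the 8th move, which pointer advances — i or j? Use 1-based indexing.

i=1 j=1: 2<6, i++
i=2 j=1: 7>6, j++
i=2 j=2: 7<16, i++
i=3 j=2: 8<16, i++
i=4 j=2: 12<16, i++
i=5 j=2: 13<16, i++
i=6 j=2: 14<16, i++
i=7 j=2: 17>16, j++

j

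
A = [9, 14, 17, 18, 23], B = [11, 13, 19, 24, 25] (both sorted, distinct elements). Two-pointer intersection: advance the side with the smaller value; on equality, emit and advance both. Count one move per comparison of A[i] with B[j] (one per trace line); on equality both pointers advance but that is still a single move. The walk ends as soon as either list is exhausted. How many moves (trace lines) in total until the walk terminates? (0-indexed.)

i=0 j=0: 9<11, i++
i=1 j=0: 14>11, j++
i=1 j=1: 14>13, j++
i=1 j=2: 14<19, i++
i=2 j=2: 17<19, i++
i=3 j=2: 18<19, i++
i=4 j=2: 23>19, j++
i=4 j=3: 23<24, i++

8 moves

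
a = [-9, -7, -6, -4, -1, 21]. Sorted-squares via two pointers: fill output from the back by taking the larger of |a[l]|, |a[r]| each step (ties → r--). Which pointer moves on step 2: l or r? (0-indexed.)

l

l=0 r=5: |-9|<=|21| out[5]=441, r--
l=0 r=4: |-9|>|-1| out[4]=81, l++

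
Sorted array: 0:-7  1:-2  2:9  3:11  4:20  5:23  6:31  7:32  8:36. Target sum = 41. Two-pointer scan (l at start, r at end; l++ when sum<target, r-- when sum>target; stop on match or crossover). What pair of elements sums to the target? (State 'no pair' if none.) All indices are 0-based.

l=0 r=8: -7+36=29 <41, l++
l=1 r=8: -2+36=34 <41, l++
l=2 r=8: 9+36=45 >41, r--
l=2 r=7: 9+32=41, found

(9, 32)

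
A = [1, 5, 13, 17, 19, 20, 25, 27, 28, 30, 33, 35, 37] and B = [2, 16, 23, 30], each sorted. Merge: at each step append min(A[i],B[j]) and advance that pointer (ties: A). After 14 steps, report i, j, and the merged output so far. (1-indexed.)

i=11, j=5, merged so far=[1, 2, 5, 13, 16, 17, 19, 20, 23, 25, 27, 28, 30, 30]

i=1 j=1: A[i]=1<=B[j]=2 take 1, i++
i=2 j=1: A[i]=5>B[j]=2 take 2, j++
i=2 j=2: A[i]=5<=B[j]=16 take 5, i++
i=3 j=2: A[i]=13<=B[j]=16 take 13, i++
i=4 j=2: A[i]=17>B[j]=16 take 16, j++
i=4 j=3: A[i]=17<=B[j]=23 take 17, i++
i=5 j=3: A[i]=19<=B[j]=23 take 19, i++
i=6 j=3: A[i]=20<=B[j]=23 take 20, i++
i=7 j=3: A[i]=25>B[j]=23 take 23, j++
i=7 j=4: A[i]=25<=B[j]=30 take 25, i++
i=8 j=4: A[i]=27<=B[j]=30 take 27, i++
i=9 j=4: A[i]=28<=B[j]=30 take 28, i++
i=10 j=4: A[i]=30<=B[j]=30 take 30, i++
i=11 j=4: A[i]=33>B[j]=30 take 30, j++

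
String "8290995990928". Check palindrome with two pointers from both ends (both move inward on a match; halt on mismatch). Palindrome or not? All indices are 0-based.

l=0 r=12: '8'=='8', l++,r--
l=1 r=11: '2'=='2', l++,r--
l=2 r=10: '9'=='9', l++,r--
l=3 r=9: '0'=='0', l++,r--
l=4 r=8: '9'=='9', l++,r--
l=5 r=7: '9'=='9', l++,r--

palindrome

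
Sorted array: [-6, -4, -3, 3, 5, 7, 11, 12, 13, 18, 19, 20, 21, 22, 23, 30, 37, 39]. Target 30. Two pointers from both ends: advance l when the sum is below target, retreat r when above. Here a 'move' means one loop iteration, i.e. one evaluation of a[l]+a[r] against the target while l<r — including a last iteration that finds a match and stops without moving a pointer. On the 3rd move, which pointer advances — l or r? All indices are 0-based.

[0,17] -6+39=33 >30 → r--
[0,16] -6+37=31 >30 → r--
[0,15] -6+30=24 <30 → l++

l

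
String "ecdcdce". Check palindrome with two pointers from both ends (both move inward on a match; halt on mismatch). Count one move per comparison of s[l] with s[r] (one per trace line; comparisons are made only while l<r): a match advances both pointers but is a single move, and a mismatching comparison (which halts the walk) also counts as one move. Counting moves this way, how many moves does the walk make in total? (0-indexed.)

l=0 r=6: 'e'=='e', l++,r--
l=1 r=5: 'c'=='c', l++,r--
l=2 r=4: 'd'=='d', l++,r--

3 moves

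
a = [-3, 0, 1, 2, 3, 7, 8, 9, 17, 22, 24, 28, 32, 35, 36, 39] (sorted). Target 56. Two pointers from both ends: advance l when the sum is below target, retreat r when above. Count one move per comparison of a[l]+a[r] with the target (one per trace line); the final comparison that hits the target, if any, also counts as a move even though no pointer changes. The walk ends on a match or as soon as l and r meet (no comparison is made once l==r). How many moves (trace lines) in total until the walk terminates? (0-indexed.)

l=0 r=15: -3+39=36 <56, l++
l=1 r=15: 0+39=39 <56, l++
l=2 r=15: 1+39=40 <56, l++
l=3 r=15: 2+39=41 <56, l++
l=4 r=15: 3+39=42 <56, l++
l=5 r=15: 7+39=46 <56, l++
l=6 r=15: 8+39=47 <56, l++
l=7 r=15: 9+39=48 <56, l++
l=8 r=15: 17+39=56, found

9 moves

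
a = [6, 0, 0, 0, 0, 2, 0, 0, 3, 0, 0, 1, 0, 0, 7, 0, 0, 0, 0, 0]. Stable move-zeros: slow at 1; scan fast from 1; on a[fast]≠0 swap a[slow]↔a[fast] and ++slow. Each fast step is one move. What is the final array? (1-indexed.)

[6, 2, 3, 1, 7, 0, 0, 0, 0, 0, 0, 0, 0, 0, 0, 0, 0, 0, 0, 0]

(s=1,f=1) a[fast]=6≠0 swap→a[1]=6 → slow++,fast++
(s=2,f=2) a[fast]=0 → fast++
(s=2,f=3) a[fast]=0 → fast++
(s=2,f=4) a[fast]=0 → fast++
(s=2,f=5) a[fast]=0 → fast++
(s=2,f=6) a[fast]=2≠0 swap→a[2]=2 → slow++,fast++
(s=3,f=7) a[fast]=0 → fast++
(s=3,f=8) a[fast]=0 → fast++
(s=3,f=9) a[fast]=3≠0 swap→a[3]=3 → slow++,fast++
(s=4,f=10) a[fast]=0 → fast++
(s=4,f=11) a[fast]=0 → fast++
(s=4,f=12) a[fast]=1≠0 swap→a[4]=1 → slow++,fast++
(s=5,f=13) a[fast]=0 → fast++
(s=5,f=14) a[fast]=0 → fast++
(s=5,f=15) a[fast]=7≠0 swap→a[5]=7 → slow++,fast++
(s=6,f=16) a[fast]=0 → fast++
(s=6,f=17) a[fast]=0 → fast++
(s=6,f=18) a[fast]=0 → fast++
(s=6,f=19) a[fast]=0 → fast++
(s=6,f=20) a[fast]=0 → fast++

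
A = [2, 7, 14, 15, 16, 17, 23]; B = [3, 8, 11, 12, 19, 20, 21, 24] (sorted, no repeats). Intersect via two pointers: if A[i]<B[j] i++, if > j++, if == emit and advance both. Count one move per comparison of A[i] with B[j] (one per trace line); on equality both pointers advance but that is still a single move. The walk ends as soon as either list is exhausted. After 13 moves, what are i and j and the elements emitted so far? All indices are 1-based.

i=7, j=8, emitted=[]

i=1 j=1: 2<3, i++
i=2 j=1: 7>3, j++
i=2 j=2: 7<8, i++
i=3 j=2: 14>8, j++
i=3 j=3: 14>11, j++
i=3 j=4: 14>12, j++
i=3 j=5: 14<19, i++
i=4 j=5: 15<19, i++
i=5 j=5: 16<19, i++
i=6 j=5: 17<19, i++
i=7 j=5: 23>19, j++
i=7 j=6: 23>20, j++
i=7 j=7: 23>21, j++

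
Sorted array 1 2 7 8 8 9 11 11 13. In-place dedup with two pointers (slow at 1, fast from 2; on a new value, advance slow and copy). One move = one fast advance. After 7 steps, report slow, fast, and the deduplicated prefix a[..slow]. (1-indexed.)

slow=6, fast=9, prefix=[1, 2, 7, 8, 9, 11]

slow=1 fast=2: a[fast]=2≠a[slow]=1 write a[2]=2, slow++,fast++
slow=2 fast=3: a[fast]=7≠a[slow]=2 write a[3]=7, slow++,fast++
slow=3 fast=4: a[fast]=8≠a[slow]=7 write a[4]=8, slow++,fast++
slow=4 fast=5: a[fast]=8=a[slow] dup, fast++
slow=4 fast=6: a[fast]=9≠a[slow]=8 write a[5]=9, slow++,fast++
slow=5 fast=7: a[fast]=11≠a[slow]=9 write a[6]=11, slow++,fast++
slow=6 fast=8: a[fast]=11=a[slow] dup, fast++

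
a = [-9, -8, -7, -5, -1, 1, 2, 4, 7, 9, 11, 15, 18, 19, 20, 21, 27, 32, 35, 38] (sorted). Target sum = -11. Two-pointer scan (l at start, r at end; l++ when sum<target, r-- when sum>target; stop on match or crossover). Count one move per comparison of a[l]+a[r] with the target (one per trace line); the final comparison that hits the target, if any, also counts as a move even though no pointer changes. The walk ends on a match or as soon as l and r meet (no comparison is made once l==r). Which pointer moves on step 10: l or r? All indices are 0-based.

[0,19] -9+38=29 >-11 → r--
[0,18] -9+35=26 >-11 → r--
[0,17] -9+32=23 >-11 → r--
[0,16] -9+27=18 >-11 → r--
[0,15] -9+21=12 >-11 → r--
[0,14] -9+20=11 >-11 → r--
[0,13] -9+19=10 >-11 → r--
[0,12] -9+18=9 >-11 → r--
[0,11] -9+15=6 >-11 → r--
[0,10] -9+11=2 >-11 → r--

r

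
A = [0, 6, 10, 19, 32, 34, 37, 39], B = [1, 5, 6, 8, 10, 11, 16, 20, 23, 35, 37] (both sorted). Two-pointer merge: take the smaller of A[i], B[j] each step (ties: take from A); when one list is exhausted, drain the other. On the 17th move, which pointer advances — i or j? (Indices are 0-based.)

i

i=0 j=0: A[i]=0<=B[j]=1 take 0, i++
i=1 j=0: A[i]=6>B[j]=1 take 1, j++
i=1 j=1: A[i]=6>B[j]=5 take 5, j++
i=1 j=2: A[i]=6<=B[j]=6 take 6, i++
i=2 j=2: A[i]=10>B[j]=6 take 6, j++
i=2 j=3: A[i]=10>B[j]=8 take 8, j++
i=2 j=4: A[i]=10<=B[j]=10 take 10, i++
i=3 j=4: A[i]=19>B[j]=10 take 10, j++
i=3 j=5: A[i]=19>B[j]=11 take 11, j++
i=3 j=6: A[i]=19>B[j]=16 take 16, j++
i=3 j=7: A[i]=19<=B[j]=20 take 19, i++
i=4 j=7: A[i]=32>B[j]=20 take 20, j++
i=4 j=8: A[i]=32>B[j]=23 take 23, j++
i=4 j=9: A[i]=32<=B[j]=35 take 32, i++
i=5 j=9: A[i]=34<=B[j]=35 take 34, i++
i=6 j=9: A[i]=37>B[j]=35 take 35, j++
i=6 j=10: A[i]=37<=B[j]=37 take 37, i++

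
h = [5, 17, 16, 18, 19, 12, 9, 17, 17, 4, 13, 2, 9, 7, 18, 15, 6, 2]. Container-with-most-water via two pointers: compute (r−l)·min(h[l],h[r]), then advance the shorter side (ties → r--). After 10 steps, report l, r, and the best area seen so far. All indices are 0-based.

l=3, r=10, best area=221

[0,17] min(5,2)*17=34 best=34 * → r--
[0,16] min(5,6)*16=80 best=80 * → l++
[1,16] min(17,6)*15=90 best=90 * → r--
[1,15] min(17,15)*14=210 best=210 * → r--
[1,14] min(17,18)*13=221 best=221 * → l++
[2,14] min(16,18)*12=192 best=221 → l++
[3,14] min(18,18)*11=198 best=221 → r--
[3,13] min(18,7)*10=70 best=221 → r--
[3,12] min(18,9)*9=81 best=221 → r--
[3,11] min(18,2)*8=16 best=221 → r--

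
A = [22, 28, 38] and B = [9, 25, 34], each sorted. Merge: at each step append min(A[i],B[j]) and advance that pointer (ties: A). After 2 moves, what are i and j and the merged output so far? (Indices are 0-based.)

[i=0,j=0] A[i]=22>B[j]=9 take 9 → j++
[i=0,j=1] A[i]=22<=B[j]=25 take 22 → i++

i=1, j=1, merged so far=[9, 22]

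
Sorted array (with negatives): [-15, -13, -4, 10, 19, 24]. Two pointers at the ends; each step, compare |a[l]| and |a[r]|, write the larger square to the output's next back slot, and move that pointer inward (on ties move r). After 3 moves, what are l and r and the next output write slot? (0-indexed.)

[0,5] |-15|<=|24| out[5]=576 → r--
[0,4] |-15|<=|19| out[4]=361 → r--
[0,3] |-15|>|10| out[3]=225 → l++

l=1, r=3, next write slot=2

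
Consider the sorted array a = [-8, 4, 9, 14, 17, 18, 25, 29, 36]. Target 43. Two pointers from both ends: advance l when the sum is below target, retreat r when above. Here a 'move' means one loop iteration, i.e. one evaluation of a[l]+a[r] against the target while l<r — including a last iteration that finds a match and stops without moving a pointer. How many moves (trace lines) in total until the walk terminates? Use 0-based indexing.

l=0 r=8: -8+36=28 <43, l++
l=1 r=8: 4+36=40 <43, l++
l=2 r=8: 9+36=45 >43, r--
l=2 r=7: 9+29=38 <43, l++
l=3 r=7: 14+29=43, found

5 moves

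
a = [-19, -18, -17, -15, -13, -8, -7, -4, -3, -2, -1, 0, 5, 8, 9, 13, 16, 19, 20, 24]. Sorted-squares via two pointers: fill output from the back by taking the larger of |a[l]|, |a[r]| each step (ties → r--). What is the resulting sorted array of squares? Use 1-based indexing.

[1,20] |-19|<=|24| out[20]=576 → r--
[1,19] |-19|<=|20| out[19]=400 → r--
[1,18] |-19|<=|19| out[18]=361 → r--
[1,17] |-19|>|16| out[17]=361 → l++
[2,17] |-18|>|16| out[16]=324 → l++
[3,17] |-17|>|16| out[15]=289 → l++
[4,17] |-15|<=|16| out[14]=256 → r--
[4,16] |-15|>|13| out[13]=225 → l++
[5,16] |-13|<=|13| out[12]=169 → r--
[5,15] |-13|>|9| out[11]=169 → l++
[6,15] |-8|<=|9| out[10]=81 → r--
[6,14] |-8|<=|8| out[9]=64 → r--
[6,13] |-8|>|5| out[8]=64 → l++
[7,13] |-7|>|5| out[7]=49 → l++
[8,13] |-4|<=|5| out[6]=25 → r--
[8,12] |-4|>|0| out[5]=16 → l++
[9,12] |-3|>|0| out[4]=9 → l++
[10,12] |-2|>|0| out[3]=4 → l++
[11,12] |-1|>|0| out[2]=1 → l++
[12,12] |0|<=|0| out[1]=0 → r--

[0, 1, 4, 9, 16, 25, 49, 64, 64, 81, 169, 169, 225, 256, 289, 324, 361, 361, 400, 576]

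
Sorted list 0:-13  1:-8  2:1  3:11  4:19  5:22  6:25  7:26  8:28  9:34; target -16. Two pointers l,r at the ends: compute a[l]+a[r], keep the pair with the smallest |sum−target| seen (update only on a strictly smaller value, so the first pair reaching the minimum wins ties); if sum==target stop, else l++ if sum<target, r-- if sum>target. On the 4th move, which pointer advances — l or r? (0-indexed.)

l=0 r=9: -13+34=21 d=37 *, r--
l=0 r=8: -13+28=15 d=31 *, r--
l=0 r=7: -13+26=13 d=29 *, r--
l=0 r=6: -13+25=12 d=28 *, r--

r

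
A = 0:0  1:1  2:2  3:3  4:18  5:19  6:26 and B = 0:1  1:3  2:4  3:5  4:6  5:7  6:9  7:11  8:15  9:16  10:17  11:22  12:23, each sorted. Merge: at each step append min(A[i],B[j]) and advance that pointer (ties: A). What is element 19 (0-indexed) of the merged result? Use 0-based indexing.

merged[19] = 26

i=0 j=0: A[i]=0<=B[j]=1 take 0, i++
i=1 j=0: A[i]=1<=B[j]=1 take 1, i++
i=2 j=0: A[i]=2>B[j]=1 take 1, j++
i=2 j=1: A[i]=2<=B[j]=3 take 2, i++
i=3 j=1: A[i]=3<=B[j]=3 take 3, i++
i=4 j=1: A[i]=18>B[j]=3 take 3, j++
i=4 j=2: A[i]=18>B[j]=4 take 4, j++
i=4 j=3: A[i]=18>B[j]=5 take 5, j++
i=4 j=4: A[i]=18>B[j]=6 take 6, j++
i=4 j=5: A[i]=18>B[j]=7 take 7, j++
i=4 j=6: A[i]=18>B[j]=9 take 9, j++
i=4 j=7: A[i]=18>B[j]=11 take 11, j++
i=4 j=8: A[i]=18>B[j]=15 take 15, j++
i=4 j=9: A[i]=18>B[j]=16 take 16, j++
i=4 j=10: A[i]=18>B[j]=17 take 17, j++
i=4 j=11: A[i]=18<=B[j]=22 take 18, i++
i=5 j=11: A[i]=19<=B[j]=22 take 19, i++
i=6 j=11: A[i]=26>B[j]=22 take 22, j++
i=6 j=12: A[i]=26>B[j]=23 take 23, j++
i=6 j=13: B done, take A[i]=26, i++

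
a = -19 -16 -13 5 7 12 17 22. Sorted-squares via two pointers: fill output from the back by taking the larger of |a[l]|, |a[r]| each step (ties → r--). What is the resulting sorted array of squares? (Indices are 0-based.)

[0,7] |-19|<=|22| out[7]=484 → r--
[0,6] |-19|>|17| out[6]=361 → l++
[1,6] |-16|<=|17| out[5]=289 → r--
[1,5] |-16|>|12| out[4]=256 → l++
[2,5] |-13|>|12| out[3]=169 → l++
[3,5] |5|<=|12| out[2]=144 → r--
[3,4] |5|<=|7| out[1]=49 → r--
[3,3] |5|<=|5| out[0]=25 → r--

[25, 49, 144, 169, 256, 289, 361, 484]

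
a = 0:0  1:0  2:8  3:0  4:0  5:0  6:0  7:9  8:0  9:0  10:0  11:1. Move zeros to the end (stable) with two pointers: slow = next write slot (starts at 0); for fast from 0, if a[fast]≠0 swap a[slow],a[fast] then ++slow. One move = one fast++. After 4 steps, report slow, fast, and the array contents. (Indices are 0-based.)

(s=0,f=0) a[fast]=0 → fast++
(s=0,f=1) a[fast]=0 → fast++
(s=0,f=2) a[fast]=8≠0 swap→a[0]=8 → slow++,fast++
(s=1,f=3) a[fast]=0 → fast++

slow=1, fast=4, a=[8, 0, 0, 0, 0, 0, 0, 9, 0, 0, 0, 1]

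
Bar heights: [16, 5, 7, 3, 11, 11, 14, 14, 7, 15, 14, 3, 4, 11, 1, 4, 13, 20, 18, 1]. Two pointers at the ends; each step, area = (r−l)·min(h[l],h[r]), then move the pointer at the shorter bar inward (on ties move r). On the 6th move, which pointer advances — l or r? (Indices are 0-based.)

l=0 r=19: min(16,1)*19=19 best=19 *, r--
l=0 r=18: min(16,18)*18=288 best=288 *, l++
l=1 r=18: min(5,18)*17=85 best=288, l++
l=2 r=18: min(7,18)*16=112 best=288, l++
l=3 r=18: min(3,18)*15=45 best=288, l++
l=4 r=18: min(11,18)*14=154 best=288, l++

l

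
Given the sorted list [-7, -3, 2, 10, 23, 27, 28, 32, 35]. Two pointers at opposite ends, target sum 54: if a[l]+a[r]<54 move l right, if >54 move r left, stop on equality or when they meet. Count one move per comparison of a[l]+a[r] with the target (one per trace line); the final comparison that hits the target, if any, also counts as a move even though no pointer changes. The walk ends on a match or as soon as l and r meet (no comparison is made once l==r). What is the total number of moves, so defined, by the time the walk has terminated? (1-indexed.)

[1,9] -7+35=28 <54 → l++
[2,9] -3+35=32 <54 → l++
[3,9] 2+35=37 <54 → l++
[4,9] 10+35=45 <54 → l++
[5,9] 23+35=58 >54 → r--
[5,8] 23+32=55 >54 → r--
[5,7] 23+28=51 <54 → l++
[6,7] 27+28=55 >54 → r--

8 moves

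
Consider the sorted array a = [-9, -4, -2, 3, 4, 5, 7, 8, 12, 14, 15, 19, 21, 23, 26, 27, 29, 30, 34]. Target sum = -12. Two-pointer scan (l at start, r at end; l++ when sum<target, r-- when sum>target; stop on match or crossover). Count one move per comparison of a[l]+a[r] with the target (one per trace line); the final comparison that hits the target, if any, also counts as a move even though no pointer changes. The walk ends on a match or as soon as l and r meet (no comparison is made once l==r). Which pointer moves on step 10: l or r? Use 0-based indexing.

r

[0,18] -9+34=25 >-12 → r--
[0,17] -9+30=21 >-12 → r--
[0,16] -9+29=20 >-12 → r--
[0,15] -9+27=18 >-12 → r--
[0,14] -9+26=17 >-12 → r--
[0,13] -9+23=14 >-12 → r--
[0,12] -9+21=12 >-12 → r--
[0,11] -9+19=10 >-12 → r--
[0,10] -9+15=6 >-12 → r--
[0,9] -9+14=5 >-12 → r--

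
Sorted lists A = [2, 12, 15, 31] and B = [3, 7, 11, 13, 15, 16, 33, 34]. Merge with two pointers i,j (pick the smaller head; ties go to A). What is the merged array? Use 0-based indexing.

[2, 3, 7, 11, 12, 13, 15, 15, 16, 31, 33, 34]

i=0 j=0: A[i]=2<=B[j]=3 take 2, i++
i=1 j=0: A[i]=12>B[j]=3 take 3, j++
i=1 j=1: A[i]=12>B[j]=7 take 7, j++
i=1 j=2: A[i]=12>B[j]=11 take 11, j++
i=1 j=3: A[i]=12<=B[j]=13 take 12, i++
i=2 j=3: A[i]=15>B[j]=13 take 13, j++
i=2 j=4: A[i]=15<=B[j]=15 take 15, i++
i=3 j=4: A[i]=31>B[j]=15 take 15, j++
i=3 j=5: A[i]=31>B[j]=16 take 16, j++
i=3 j=6: A[i]=31<=B[j]=33 take 31, i++
i=4 j=6: A done, take B[j]=33, j++
i=4 j=7: A done, take B[j]=34, j++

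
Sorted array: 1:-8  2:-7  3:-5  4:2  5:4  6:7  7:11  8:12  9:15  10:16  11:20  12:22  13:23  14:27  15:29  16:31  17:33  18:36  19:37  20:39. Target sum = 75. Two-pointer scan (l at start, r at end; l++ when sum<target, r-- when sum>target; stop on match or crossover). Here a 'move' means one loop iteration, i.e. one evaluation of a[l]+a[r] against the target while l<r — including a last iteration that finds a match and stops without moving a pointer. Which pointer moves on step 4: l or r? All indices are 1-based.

l

l=1 r=20: -8+39=31 <75, l++
l=2 r=20: -7+39=32 <75, l++
l=3 r=20: -5+39=34 <75, l++
l=4 r=20: 2+39=41 <75, l++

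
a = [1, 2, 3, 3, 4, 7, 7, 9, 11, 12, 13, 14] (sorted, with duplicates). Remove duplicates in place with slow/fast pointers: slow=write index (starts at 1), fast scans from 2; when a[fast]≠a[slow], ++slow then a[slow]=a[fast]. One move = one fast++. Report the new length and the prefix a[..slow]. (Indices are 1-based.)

(s=1,f=2) a[fast]=2≠a[slow]=1 write a[2]=2 → slow++,fast++
(s=2,f=3) a[fast]=3≠a[slow]=2 write a[3]=3 → slow++,fast++
(s=3,f=4) a[fast]=3=a[slow] dup → fast++
(s=3,f=5) a[fast]=4≠a[slow]=3 write a[4]=4 → slow++,fast++
(s=4,f=6) a[fast]=7≠a[slow]=4 write a[5]=7 → slow++,fast++
(s=5,f=7) a[fast]=7=a[slow] dup → fast++
(s=5,f=8) a[fast]=9≠a[slow]=7 write a[6]=9 → slow++,fast++
(s=6,f=9) a[fast]=11≠a[slow]=9 write a[7]=11 → slow++,fast++
(s=7,f=10) a[fast]=12≠a[slow]=11 write a[8]=12 → slow++,fast++
(s=8,f=11) a[fast]=13≠a[slow]=12 write a[9]=13 → slow++,fast++
(s=9,f=12) a[fast]=14≠a[slow]=13 write a[10]=14 → slow++,fast++

length 10; prefix = [1, 2, 3, 4, 7, 9, 11, 12, 13, 14]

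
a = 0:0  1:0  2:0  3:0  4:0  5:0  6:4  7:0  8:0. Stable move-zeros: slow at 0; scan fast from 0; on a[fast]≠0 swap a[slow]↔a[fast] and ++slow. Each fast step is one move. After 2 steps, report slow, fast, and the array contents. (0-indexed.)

slow=0, fast=2, a=[0, 0, 0, 0, 0, 0, 4, 0, 0]

slow=0 fast=0: a[fast]=0, fast++
slow=0 fast=1: a[fast]=0, fast++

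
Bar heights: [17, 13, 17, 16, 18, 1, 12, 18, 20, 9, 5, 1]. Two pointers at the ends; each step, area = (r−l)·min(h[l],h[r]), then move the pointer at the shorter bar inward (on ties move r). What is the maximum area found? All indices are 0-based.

[0,11] min(17,1)*11=11 best=11 * → r--
[0,10] min(17,5)*10=50 best=50 * → r--
[0,9] min(17,9)*9=81 best=81 * → r--
[0,8] min(17,20)*8=136 best=136 * → l++
[1,8] min(13,20)*7=91 best=136 → l++
[2,8] min(17,20)*6=102 best=136 → l++
[3,8] min(16,20)*5=80 best=136 → l++
[4,8] min(18,20)*4=72 best=136 → l++
[5,8] min(1,20)*3=3 best=136 → l++
[6,8] min(12,20)*2=24 best=136 → l++
[7,8] min(18,20)*1=18 best=136 → l++

max area = 136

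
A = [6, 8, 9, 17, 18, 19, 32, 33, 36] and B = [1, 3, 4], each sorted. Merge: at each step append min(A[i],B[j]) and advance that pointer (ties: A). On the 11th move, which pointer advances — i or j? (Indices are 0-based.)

i

i=0 j=0: A[i]=6>B[j]=1 take 1, j++
i=0 j=1: A[i]=6>B[j]=3 take 3, j++
i=0 j=2: A[i]=6>B[j]=4 take 4, j++
i=0 j=3: B done, take A[i]=6, i++
i=1 j=3: B done, take A[i]=8, i++
i=2 j=3: B done, take A[i]=9, i++
i=3 j=3: B done, take A[i]=17, i++
i=4 j=3: B done, take A[i]=18, i++
i=5 j=3: B done, take A[i]=19, i++
i=6 j=3: B done, take A[i]=32, i++
i=7 j=3: B done, take A[i]=33, i++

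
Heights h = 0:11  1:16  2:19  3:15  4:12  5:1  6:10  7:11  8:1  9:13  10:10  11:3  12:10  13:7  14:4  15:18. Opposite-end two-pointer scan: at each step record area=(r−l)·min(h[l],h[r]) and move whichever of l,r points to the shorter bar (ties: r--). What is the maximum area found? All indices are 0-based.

max area = 234

[0,15] min(11,18)*15=165 best=165 * → l++
[1,15] min(16,18)*14=224 best=224 * → l++
[2,15] min(19,18)*13=234 best=234 * → r--
[2,14] min(19,4)*12=48 best=234 → r--
[2,13] min(19,7)*11=77 best=234 → r--
[2,12] min(19,10)*10=100 best=234 → r--
[2,11] min(19,3)*9=27 best=234 → r--
[2,10] min(19,10)*8=80 best=234 → r--
[2,9] min(19,13)*7=91 best=234 → r--
[2,8] min(19,1)*6=6 best=234 → r--
[2,7] min(19,11)*5=55 best=234 → r--
[2,6] min(19,10)*4=40 best=234 → r--
[2,5] min(19,1)*3=3 best=234 → r--
[2,4] min(19,12)*2=24 best=234 → r--
[2,3] min(19,15)*1=15 best=234 → r--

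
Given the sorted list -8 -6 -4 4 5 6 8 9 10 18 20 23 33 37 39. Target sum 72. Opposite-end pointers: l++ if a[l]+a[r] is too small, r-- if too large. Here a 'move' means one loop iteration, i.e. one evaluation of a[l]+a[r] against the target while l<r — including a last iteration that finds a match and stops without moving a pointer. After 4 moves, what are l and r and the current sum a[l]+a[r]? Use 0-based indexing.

l=4, r=14, sum=44

l=0 r=14: -8+39=31 <72, l++
l=1 r=14: -6+39=33 <72, l++
l=2 r=14: -4+39=35 <72, l++
l=3 r=14: 4+39=43 <72, l++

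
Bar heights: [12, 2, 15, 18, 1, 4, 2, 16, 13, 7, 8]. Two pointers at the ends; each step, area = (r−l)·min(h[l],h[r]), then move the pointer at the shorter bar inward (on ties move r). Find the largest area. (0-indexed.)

[0,10] min(12,8)*10=80 best=80 * → r--
[0,9] min(12,7)*9=63 best=80 → r--
[0,8] min(12,13)*8=96 best=96 * → l++
[1,8] min(2,13)*7=14 best=96 → l++
[2,8] min(15,13)*6=78 best=96 → r--
[2,7] min(15,16)*5=75 best=96 → l++
[3,7] min(18,16)*4=64 best=96 → r--
[3,6] min(18,2)*3=6 best=96 → r--
[3,5] min(18,4)*2=8 best=96 → r--
[3,4] min(18,1)*1=1 best=96 → r--

max area = 96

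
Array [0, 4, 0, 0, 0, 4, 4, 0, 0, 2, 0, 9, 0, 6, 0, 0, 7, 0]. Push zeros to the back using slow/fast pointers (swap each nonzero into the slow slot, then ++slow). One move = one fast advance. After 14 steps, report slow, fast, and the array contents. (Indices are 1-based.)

slow=7, fast=15, a=[4, 4, 4, 2, 9, 6, 0, 0, 0, 0, 0, 0, 0, 0, 0, 0, 7, 0]

slow=1 fast=1: a[fast]=0, fast++
slow=1 fast=2: a[fast]=4≠0 swap→a[1]=4, slow++,fast++
slow=2 fast=3: a[fast]=0, fast++
slow=2 fast=4: a[fast]=0, fast++
slow=2 fast=5: a[fast]=0, fast++
slow=2 fast=6: a[fast]=4≠0 swap→a[2]=4, slow++,fast++
slow=3 fast=7: a[fast]=4≠0 swap→a[3]=4, slow++,fast++
slow=4 fast=8: a[fast]=0, fast++
slow=4 fast=9: a[fast]=0, fast++
slow=4 fast=10: a[fast]=2≠0 swap→a[4]=2, slow++,fast++
slow=5 fast=11: a[fast]=0, fast++
slow=5 fast=12: a[fast]=9≠0 swap→a[5]=9, slow++,fast++
slow=6 fast=13: a[fast]=0, fast++
slow=6 fast=14: a[fast]=6≠0 swap→a[6]=6, slow++,fast++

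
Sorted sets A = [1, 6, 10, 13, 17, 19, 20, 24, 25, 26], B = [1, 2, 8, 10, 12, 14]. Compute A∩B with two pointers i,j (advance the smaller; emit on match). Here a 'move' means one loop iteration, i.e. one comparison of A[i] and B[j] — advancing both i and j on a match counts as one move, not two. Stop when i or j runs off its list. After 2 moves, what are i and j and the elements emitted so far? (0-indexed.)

i=1, j=2, emitted=[1]

[i=0,j=0] 1==1 emit → i++,j++
[i=1,j=1] 6>2 → j++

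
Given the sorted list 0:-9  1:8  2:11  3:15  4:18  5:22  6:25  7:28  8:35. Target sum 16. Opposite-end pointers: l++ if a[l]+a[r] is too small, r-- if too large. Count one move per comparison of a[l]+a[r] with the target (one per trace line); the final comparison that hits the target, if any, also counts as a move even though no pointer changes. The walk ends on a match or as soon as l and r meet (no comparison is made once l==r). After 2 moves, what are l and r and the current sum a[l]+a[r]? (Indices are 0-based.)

l=0 r=8: -9+35=26 >16, r--
l=0 r=7: -9+28=19 >16, r--

l=0, r=6, sum=16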